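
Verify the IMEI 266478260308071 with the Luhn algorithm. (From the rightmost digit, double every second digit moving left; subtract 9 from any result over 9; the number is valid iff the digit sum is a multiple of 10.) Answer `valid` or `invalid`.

From the right, keep odd positions and double even positions (subtract 9 from any doubled value over 9):
  doubled (positions 2,4,...): 5 7 6 3 7 8 3 → sum 39
  kept (positions 1,3,...): 1 0 0 0 2 7 6 2 → sum 18
Total = 57.
57 mod 10 = 7, so the number is invalid.

invalid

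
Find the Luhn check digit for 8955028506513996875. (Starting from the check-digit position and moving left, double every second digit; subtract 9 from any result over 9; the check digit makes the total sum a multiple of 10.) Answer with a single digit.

1

Partial digits right→left: 5 7 8 6 9 9 3 1 5 6 0 5 8 2 0 5 5 9 8
Double every second digit counting from the check-digit position (so the 1st, 3rd, 5th, ... of the partial from the right).
  doubled (with −9 where >9): 1 7 9 6 1 0 7 0 1 7 → sum 39
  kept as-is: 7 6 9 1 6 5 2 5 9 → sum 50
Total = 39 + 50 = 89.
Check digit = (10 − (89 mod 10)) mod 10 = 1.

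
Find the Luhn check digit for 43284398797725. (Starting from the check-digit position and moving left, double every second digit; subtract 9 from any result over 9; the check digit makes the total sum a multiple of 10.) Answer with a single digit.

Partial digits right→left: 5 2 7 7 9 7 8 9 3 4 8 2 3 4
Double every second digit counting from the check-digit position (so the 1st, 3rd, 5th, ... of the partial from the right).
  doubled (with −9 where >9): 1 5 9 7 6 7 6 → sum 41
  kept as-is: 2 7 7 9 4 2 4 → sum 35
Total = 41 + 35 = 76.
Check digit = (10 − (76 mod 10)) mod 10 = 4.

4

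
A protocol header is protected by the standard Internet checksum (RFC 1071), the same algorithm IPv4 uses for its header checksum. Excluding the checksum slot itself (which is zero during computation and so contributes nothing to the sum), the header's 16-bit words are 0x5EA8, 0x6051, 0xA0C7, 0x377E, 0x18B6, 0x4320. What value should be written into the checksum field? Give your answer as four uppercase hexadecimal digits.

One's-complement addition (fold any carry out of bit 15 back into bit 0):
  0x5EA8 + 0x6051 = 0x0BEF9
  0xBEF9 + 0xA0C7 = 0x15FC0 → wrap carry → 0x5FC1
  0x5FC1 + 0x377E = 0x0973F
  0x973F + 0x18B6 = 0x0AFF5
  0xAFF5 + 0x4320 = 0x0F315
One's-complement sum = 0xF315.
Checksum = ~0xF315 & 0xFFFF = 0x0CEA.

0CEA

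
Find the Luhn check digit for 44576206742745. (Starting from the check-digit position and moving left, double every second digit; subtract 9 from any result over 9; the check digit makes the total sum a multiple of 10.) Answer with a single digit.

Partial digits right→left: 5 4 7 2 4 7 6 0 2 6 7 5 4 4
Double every second digit counting from the check-digit position (so the 1st, 3rd, 5th, ... of the partial from the right).
  doubled (with −9 where >9): 1 5 8 3 4 5 8 → sum 34
  kept as-is: 4 2 7 0 6 5 4 → sum 28
Total = 34 + 28 = 62.
Check digit = (10 − (62 mod 10)) mod 10 = 8.

8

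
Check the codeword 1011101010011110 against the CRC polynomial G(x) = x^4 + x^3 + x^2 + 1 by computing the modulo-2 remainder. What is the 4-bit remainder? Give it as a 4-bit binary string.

Modulo-2 division of 1011101010011110 by 11101:
  pos 0: 10111 XOR 11101 = 01010
  pos 1: 10100 XOR 11101 = 01001
  pos 2: 10011 XOR 11101 = 01110
  pos 3: 11100 XOR 11101 = 00001
  pos 7: 11001 XOR 11101 = 00100
  pos 9: 10011 XOR 11101 = 01110
  pos 10: 11101 XOR 11101 = 00000
Remainder = 0000 (zero — the frame passes the CRC check).

0000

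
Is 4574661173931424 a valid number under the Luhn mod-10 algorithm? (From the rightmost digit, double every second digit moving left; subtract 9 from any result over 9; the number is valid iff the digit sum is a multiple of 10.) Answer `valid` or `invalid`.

From the right, keep odd positions and double even positions (subtract 9 from any doubled value over 9):
  doubled (positions 2,4,...): 4 2 9 5 2 3 5 8 → sum 38
  kept (positions 1,3,...): 4 4 3 3 1 6 4 5 → sum 30
Total = 68.
68 mod 10 = 8, so the number is invalid.

invalid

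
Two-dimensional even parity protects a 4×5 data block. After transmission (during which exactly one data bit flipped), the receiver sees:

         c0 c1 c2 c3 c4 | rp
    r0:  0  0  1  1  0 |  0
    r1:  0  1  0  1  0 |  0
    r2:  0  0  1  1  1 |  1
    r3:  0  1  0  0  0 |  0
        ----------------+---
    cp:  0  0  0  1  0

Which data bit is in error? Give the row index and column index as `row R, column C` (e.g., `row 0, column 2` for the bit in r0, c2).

Recompute each row's even parity and compare to rp:
  r0: data parity 0, sent rp 0 → ok
  r1: data parity 0, sent rp 0 → ok
  r2: data parity 1, sent rp 1 → ok
  r3: data parity 1, sent rp 0 → mismatch
Recompute each column's even parity and compare to cp:
  c0: data parity 0, sent cp 0 → ok
  c1: data parity 0, sent cp 0 → ok
  c2: data parity 0, sent cp 0 → ok
  c3: data parity 1, sent cp 1 → ok
  c4: data parity 1, sent cp 0 → mismatch
Exactly one row (r3) and one column (c4) fail → the flipped bit is at their intersection.

row 3, column 4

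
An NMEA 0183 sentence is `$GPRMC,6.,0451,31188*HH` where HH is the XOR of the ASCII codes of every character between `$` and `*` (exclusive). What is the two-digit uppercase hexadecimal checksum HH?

XOR the ASCII codes of the payload characters:
  'G' = 0x47 → acc = 0x47
  'P' = 0x50 → acc = 0x17
  'R' = 0x52 → acc = 0x45
  'M' = 0x4D → acc = 0x08
  'C' = 0x43 → acc = 0x4B
  ',' = 0x2C → acc = 0x67
  '6' = 0x36 → acc = 0x51
  '.' = 0x2E → acc = 0x7F
  ',' = 0x2C → acc = 0x53
  '0' = 0x30 → acc = 0x63
  '4' = 0x34 → acc = 0x57
  '5' = 0x35 → acc = 0x62
  '1' = 0x31 → acc = 0x53
  ',' = 0x2C → acc = 0x7F
  '3' = 0x33 → acc = 0x4C
  '1' = 0x31 → acc = 0x7D
  '1' = 0x31 → acc = 0x4C
  '8' = 0x38 → acc = 0x74
  '8' = 0x38 → acc = 0x4C
Checksum = 0x4C.

4C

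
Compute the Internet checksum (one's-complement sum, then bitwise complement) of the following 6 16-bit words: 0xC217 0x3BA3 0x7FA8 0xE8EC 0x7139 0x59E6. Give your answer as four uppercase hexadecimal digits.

CE8F

One's-complement addition (fold any carry out of bit 15 back into bit 0):
  0xC217 + 0x3BA3 = 0x0FDBA
  0xFDBA + 0x7FA8 = 0x17D62 → wrap carry → 0x7D63
  0x7D63 + 0xE8EC = 0x1664F → wrap carry → 0x6650
  0x6650 + 0x7139 = 0x0D789
  0xD789 + 0x59E6 = 0x1316F → wrap carry → 0x3170
One's-complement sum = 0x3170.
Checksum = ~0x3170 & 0xFFFF = 0xCE8F.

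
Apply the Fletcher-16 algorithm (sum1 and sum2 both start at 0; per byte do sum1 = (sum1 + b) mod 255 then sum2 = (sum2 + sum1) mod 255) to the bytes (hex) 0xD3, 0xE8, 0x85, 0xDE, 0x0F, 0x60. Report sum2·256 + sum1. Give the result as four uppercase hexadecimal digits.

Running sums (mod 255):
  after byte 0 (0xD3): sum1=211, sum2=211
  after byte 1 (0xE8): sum1=188, sum2=144
  after byte 2 (0x85): sum1=66, sum2=210
  after byte 3 (0xDE): sum1=33, sum2=243
  after byte 4 (0x0F): sum1=48, sum2=36
  after byte 5 (0x60): sum1=144, sum2=180
Checksum = sum2·256 + sum1 = 180·256 + 144 = 46224 = 0xB490.

B490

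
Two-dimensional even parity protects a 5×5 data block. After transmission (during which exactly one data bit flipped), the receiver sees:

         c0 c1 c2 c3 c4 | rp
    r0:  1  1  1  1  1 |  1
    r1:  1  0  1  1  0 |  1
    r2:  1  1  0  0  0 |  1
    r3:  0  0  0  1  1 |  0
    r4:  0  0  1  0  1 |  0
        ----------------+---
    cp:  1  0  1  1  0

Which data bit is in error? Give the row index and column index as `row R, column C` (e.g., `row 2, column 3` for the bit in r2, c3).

row 2, column 4

Recompute each row's even parity and compare to rp:
  r0: data parity 1, sent rp 1 → ok
  r1: data parity 1, sent rp 1 → ok
  r2: data parity 0, sent rp 1 → mismatch
  r3: data parity 0, sent rp 0 → ok
  r4: data parity 0, sent rp 0 → ok
Recompute each column's even parity and compare to cp:
  c0: data parity 1, sent cp 1 → ok
  c1: data parity 0, sent cp 0 → ok
  c2: data parity 1, sent cp 1 → ok
  c3: data parity 1, sent cp 1 → ok
  c4: data parity 1, sent cp 0 → mismatch
Exactly one row (r2) and one column (c4) fail → the flipped bit is at their intersection.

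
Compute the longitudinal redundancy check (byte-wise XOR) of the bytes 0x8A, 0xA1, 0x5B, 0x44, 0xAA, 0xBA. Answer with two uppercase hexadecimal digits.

24

XOR the bytes together:
  start with 0x8A
  0x8A ⊕ 0xA1 = 0x2B
  0x2B ⊕ 0x5B = 0x70
  0x70 ⊕ 0x44 = 0x34
  0x34 ⊕ 0xAA = 0x9E
  0x9E ⊕ 0xBA = 0x24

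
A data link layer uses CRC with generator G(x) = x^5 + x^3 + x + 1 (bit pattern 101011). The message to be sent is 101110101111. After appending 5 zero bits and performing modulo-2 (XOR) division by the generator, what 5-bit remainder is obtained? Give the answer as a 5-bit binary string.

10101

Append 5 zeros: 10111010111100000. Divide by 101011 (XOR where the leading bit is 1):
  pos 0: 101110 XOR 101011 = 000101
  pos 3: 101101 XOR 101011 = 000110
  pos 6: 110111 XOR 101011 = 011100
  pos 7: 111000 XOR 101011 = 010011
  pos 8: 100110 XOR 101011 = 001101
  pos 10: 110100 XOR 101011 = 011111
  pos 11: 111110 XOR 101011 = 010101
Remainder (last 5 bits) = 10101. This is the CRC / FCS.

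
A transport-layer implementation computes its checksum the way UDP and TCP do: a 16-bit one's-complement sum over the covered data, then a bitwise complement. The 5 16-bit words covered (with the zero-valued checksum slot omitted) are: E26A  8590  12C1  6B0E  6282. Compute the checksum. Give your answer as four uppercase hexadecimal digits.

B7B2

One's-complement addition (fold any carry out of bit 15 back into bit 0):
  0xE26A + 0x8590 = 0x167FA → wrap carry → 0x67FB
  0x67FB + 0x12C1 = 0x07ABC
  0x7ABC + 0x6B0E = 0x0E5CA
  0xE5CA + 0x6282 = 0x1484C → wrap carry → 0x484D
One's-complement sum = 0x484D.
Checksum = ~0x484D & 0xFFFF = 0xB7B2.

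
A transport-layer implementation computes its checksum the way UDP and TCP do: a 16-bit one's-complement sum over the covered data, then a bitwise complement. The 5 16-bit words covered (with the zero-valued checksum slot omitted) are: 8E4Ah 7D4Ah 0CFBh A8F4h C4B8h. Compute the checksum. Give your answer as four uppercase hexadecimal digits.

One's-complement addition (fold any carry out of bit 15 back into bit 0):
  0x8E4A + 0x7D4A = 0x10B94 → wrap carry → 0x0B95
  0x0B95 + 0x0CFB = 0x01890
  0x1890 + 0xA8F4 = 0x0C184
  0xC184 + 0xC4B8 = 0x1863C → wrap carry → 0x863D
One's-complement sum = 0x863D.
Checksum = ~0x863D & 0xFFFF = 0x79C2.

79C2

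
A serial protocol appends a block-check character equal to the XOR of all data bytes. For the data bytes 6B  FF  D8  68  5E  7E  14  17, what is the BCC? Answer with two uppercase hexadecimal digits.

07

XOR the bytes together:
  start with 0x6B
  0x6B ⊕ 0xFF = 0x94
  0x94 ⊕ 0xD8 = 0x4C
  0x4C ⊕ 0x68 = 0x24
  0x24 ⊕ 0x5E = 0x7A
  0x7A ⊕ 0x7E = 0x04
  0x04 ⊕ 0x14 = 0x10
  0x10 ⊕ 0x17 = 0x07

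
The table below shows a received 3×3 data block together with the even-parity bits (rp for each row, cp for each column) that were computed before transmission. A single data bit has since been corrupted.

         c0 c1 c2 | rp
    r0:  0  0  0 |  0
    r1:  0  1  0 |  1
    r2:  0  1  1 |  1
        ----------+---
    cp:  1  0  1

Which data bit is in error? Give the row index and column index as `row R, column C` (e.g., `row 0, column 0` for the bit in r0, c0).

row 2, column 0

Recompute each row's even parity and compare to rp:
  r0: data parity 0, sent rp 0 → ok
  r1: data parity 1, sent rp 1 → ok
  r2: data parity 0, sent rp 1 → mismatch
Recompute each column's even parity and compare to cp:
  c0: data parity 0, sent cp 1 → mismatch
  c1: data parity 0, sent cp 0 → ok
  c2: data parity 1, sent cp 1 → ok
Exactly one row (r2) and one column (c0) fail → the flipped bit is at their intersection.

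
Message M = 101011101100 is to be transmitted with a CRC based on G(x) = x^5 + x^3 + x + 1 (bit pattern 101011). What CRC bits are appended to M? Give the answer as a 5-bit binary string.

11010

Append 5 zeros: 10101110110000000. Divide by 101011 (XOR where the leading bit is 1):
  pos 0: 101011 XOR 101011 = 000000
  pos 6: 101100 XOR 101011 = 000111
  pos 9: 111000 XOR 101011 = 010011
  pos 10: 100110 XOR 101011 = 001101
Remainder (last 5 bits) = 11010. This is the CRC / FCS.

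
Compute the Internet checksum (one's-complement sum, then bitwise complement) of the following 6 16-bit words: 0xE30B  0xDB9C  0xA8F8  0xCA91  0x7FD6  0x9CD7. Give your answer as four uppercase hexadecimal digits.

One's-complement addition (fold any carry out of bit 15 back into bit 0):
  0xE30B + 0xDB9C = 0x1BEA7 → wrap carry → 0xBEA8
  0xBEA8 + 0xA8F8 = 0x167A0 → wrap carry → 0x67A1
  0x67A1 + 0xCA91 = 0x13232 → wrap carry → 0x3233
  0x3233 + 0x7FD6 = 0x0B209
  0xB209 + 0x9CD7 = 0x14EE0 → wrap carry → 0x4EE1
One's-complement sum = 0x4EE1.
Checksum = ~0x4EE1 & 0xFFFF = 0xB11E.

B11E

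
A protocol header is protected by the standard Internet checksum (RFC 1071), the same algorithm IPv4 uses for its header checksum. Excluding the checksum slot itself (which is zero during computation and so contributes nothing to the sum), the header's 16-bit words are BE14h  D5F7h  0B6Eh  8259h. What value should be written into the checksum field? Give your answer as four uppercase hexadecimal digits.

One's-complement addition (fold any carry out of bit 15 back into bit 0):
  0xBE14 + 0xD5F7 = 0x1940B → wrap carry → 0x940C
  0x940C + 0x0B6E = 0x09F7A
  0x9F7A + 0x8259 = 0x121D3 → wrap carry → 0x21D4
One's-complement sum = 0x21D4.
Checksum = ~0x21D4 & 0xFFFF = 0xDE2B.

DE2B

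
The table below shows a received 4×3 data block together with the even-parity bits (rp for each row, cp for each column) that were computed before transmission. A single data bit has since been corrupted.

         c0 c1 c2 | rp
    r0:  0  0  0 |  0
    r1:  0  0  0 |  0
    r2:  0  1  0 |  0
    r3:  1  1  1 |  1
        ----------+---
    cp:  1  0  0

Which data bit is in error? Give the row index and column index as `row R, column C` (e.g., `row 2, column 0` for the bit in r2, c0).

Recompute each row's even parity and compare to rp:
  r0: data parity 0, sent rp 0 → ok
  r1: data parity 0, sent rp 0 → ok
  r2: data parity 1, sent rp 0 → mismatch
  r3: data parity 1, sent rp 1 → ok
Recompute each column's even parity and compare to cp:
  c0: data parity 1, sent cp 1 → ok
  c1: data parity 0, sent cp 0 → ok
  c2: data parity 1, sent cp 0 → mismatch
Exactly one row (r2) and one column (c2) fail → the flipped bit is at their intersection.

row 2, column 2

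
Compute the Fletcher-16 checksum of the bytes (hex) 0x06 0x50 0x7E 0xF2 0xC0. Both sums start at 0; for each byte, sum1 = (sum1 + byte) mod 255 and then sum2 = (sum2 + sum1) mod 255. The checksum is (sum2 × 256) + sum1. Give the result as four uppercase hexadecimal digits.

Running sums (mod 255):
  after byte 0 (0x06): sum1=6, sum2=6
  after byte 1 (0x50): sum1=86, sum2=92
  after byte 2 (0x7E): sum1=212, sum2=49
  after byte 3 (0xF2): sum1=199, sum2=248
  after byte 4 (0xC0): sum1=136, sum2=129
Checksum = sum2·256 + sum1 = 129·256 + 136 = 33160 = 0x8188.

8188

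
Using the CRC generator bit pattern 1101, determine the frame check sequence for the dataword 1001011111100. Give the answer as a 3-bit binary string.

110

Append 3 zeros: 1001011111100000. Divide by 1101 (XOR where the leading bit is 1):
  pos 0: 1001 XOR 1101 = 0100
  pos 1: 1000 XOR 1101 = 0101
  pos 2: 1011 XOR 1101 = 0110
  pos 3: 1101 XOR 1101 = 0000
  pos 7: 1111 XOR 1101 = 0010
  pos 9: 1000 XOR 1101 = 0101
  pos 10: 1010 XOR 1101 = 0111
  pos 11: 1110 XOR 1101 = 0011
Remainder (last 3 bits) = 110. This is the CRC / FCS.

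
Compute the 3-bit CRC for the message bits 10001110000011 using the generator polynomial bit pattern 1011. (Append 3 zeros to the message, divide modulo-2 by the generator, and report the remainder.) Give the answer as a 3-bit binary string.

011

Append 3 zeros: 10001110000011000. Divide by 1011 (XOR where the leading bit is 1):
  pos 0: 1000 XOR 1011 = 0011
  pos 2: 1111 XOR 1011 = 0100
  pos 3: 1001 XOR 1011 = 0010
  pos 5: 1000 XOR 1011 = 0011
  pos 7: 1100 XOR 1011 = 0111
  pos 8: 1110 XOR 1011 = 0101
  pos 9: 1011 XOR 1011 = 0000
  pos 13: 1000 XOR 1011 = 0011
Remainder (last 3 bits) = 011. This is the CRC / FCS.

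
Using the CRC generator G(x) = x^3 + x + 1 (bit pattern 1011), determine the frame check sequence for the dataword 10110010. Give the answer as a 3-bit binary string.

Append 3 zeros: 10110010000. Divide by 1011 (XOR where the leading bit is 1):
  pos 0: 1011 XOR 1011 = 0000
  pos 6: 1000 XOR 1011 = 0011
Remainder (last 3 bits) = 110. This is the CRC / FCS.

110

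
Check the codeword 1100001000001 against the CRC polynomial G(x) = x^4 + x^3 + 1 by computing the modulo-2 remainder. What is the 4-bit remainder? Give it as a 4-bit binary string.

Modulo-2 division of 1100001000001 by 11001:
  pos 0: 11000 XOR 11001 = 00001
  pos 4: 10100 XOR 11001 = 01101
  pos 5: 11010 XOR 11001 = 00011
  pos 8: 11001 XOR 11001 = 00000
Remainder = 0000 (zero — the frame passes the CRC check).

0000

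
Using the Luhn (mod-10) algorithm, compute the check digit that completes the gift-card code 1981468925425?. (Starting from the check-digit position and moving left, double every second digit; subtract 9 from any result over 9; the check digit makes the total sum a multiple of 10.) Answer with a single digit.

Partial digits right→left: 5 2 4 5 2 9 8 6 4 1 8 9 1
Double every second digit counting from the check-digit position (so the 1st, 3rd, 5th, ... of the partial from the right).
  doubled (with −9 where >9): 1 8 4 7 8 7 2 → sum 37
  kept as-is: 2 5 9 6 1 9 → sum 32
Total = 37 + 32 = 69.
Check digit = (10 − (69 mod 10)) mod 10 = 1.

1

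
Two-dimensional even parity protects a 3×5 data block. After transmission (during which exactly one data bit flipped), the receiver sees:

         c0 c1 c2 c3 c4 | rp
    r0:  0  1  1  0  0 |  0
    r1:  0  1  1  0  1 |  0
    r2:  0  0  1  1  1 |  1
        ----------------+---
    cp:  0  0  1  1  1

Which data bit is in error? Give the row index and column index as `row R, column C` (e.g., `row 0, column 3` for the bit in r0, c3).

row 1, column 4

Recompute each row's even parity and compare to rp:
  r0: data parity 0, sent rp 0 → ok
  r1: data parity 1, sent rp 0 → mismatch
  r2: data parity 1, sent rp 1 → ok
Recompute each column's even parity and compare to cp:
  c0: data parity 0, sent cp 0 → ok
  c1: data parity 0, sent cp 0 → ok
  c2: data parity 1, sent cp 1 → ok
  c3: data parity 1, sent cp 1 → ok
  c4: data parity 0, sent cp 1 → mismatch
Exactly one row (r1) and one column (c4) fail → the flipped bit is at their intersection.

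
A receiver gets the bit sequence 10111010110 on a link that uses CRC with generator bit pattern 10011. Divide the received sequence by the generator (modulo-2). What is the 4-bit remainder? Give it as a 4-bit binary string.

Modulo-2 division of 10111010110 by 10011:
  pos 0: 10111 XOR 10011 = 00100
  pos 2: 10001 XOR 10011 = 00010
  pos 5: 10011 XOR 10011 = 00000
Remainder = 0000 (zero — the frame passes the CRC check).

0000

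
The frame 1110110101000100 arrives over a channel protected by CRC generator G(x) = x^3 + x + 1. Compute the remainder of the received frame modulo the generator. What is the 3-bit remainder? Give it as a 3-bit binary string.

Modulo-2 division of 1110110101000100 by 1011:
  pos 0: 1110 XOR 1011 = 0101
  pos 1: 1011 XOR 1011 = 0000
  pos 5: 1010 XOR 1011 = 0001
  pos 8: 1100 XOR 1011 = 0111
  pos 9: 1110 XOR 1011 = 0101
  pos 10: 1011 XOR 1011 = 0000
Remainder = 000 (zero — the frame passes the CRC check).

000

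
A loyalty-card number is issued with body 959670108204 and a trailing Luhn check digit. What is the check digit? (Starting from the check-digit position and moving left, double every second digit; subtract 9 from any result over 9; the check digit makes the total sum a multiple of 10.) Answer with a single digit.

0

Partial digits right→left: 4 0 2 8 0 1 0 7 6 9 5 9
Double every second digit counting from the check-digit position (so the 1st, 3rd, 5th, ... of the partial from the right).
  doubled (with −9 where >9): 8 4 0 0 3 1 → sum 16
  kept as-is: 0 8 1 7 9 9 → sum 34
Total = 16 + 34 = 50.
Check digit = (10 − (50 mod 10)) mod 10 = 0.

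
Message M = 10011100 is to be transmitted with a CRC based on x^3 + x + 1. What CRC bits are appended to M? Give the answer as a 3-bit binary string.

Append 3 zeros: 10011100000. Divide by 1011 (XOR where the leading bit is 1):
  pos 0: 1001 XOR 1011 = 0010
  pos 2: 1011 XOR 1011 = 0000
Remainder (last 3 bits) = 000. This is the CRC / FCS.

000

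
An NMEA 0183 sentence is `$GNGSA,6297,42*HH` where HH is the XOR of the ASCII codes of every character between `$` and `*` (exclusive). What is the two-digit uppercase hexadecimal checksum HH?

XOR the ASCII codes of the payload characters:
  'G' = 0x47 → acc = 0x47
  'N' = 0x4E → acc = 0x09
  'G' = 0x47 → acc = 0x4E
  'S' = 0x53 → acc = 0x1D
  'A' = 0x41 → acc = 0x5C
  ',' = 0x2C → acc = 0x70
  '6' = 0x36 → acc = 0x46
  '2' = 0x32 → acc = 0x74
  '9' = 0x39 → acc = 0x4D
  '7' = 0x37 → acc = 0x7A
  ',' = 0x2C → acc = 0x56
  '4' = 0x34 → acc = 0x62
  '2' = 0x32 → acc = 0x50
Checksum = 0x50.

50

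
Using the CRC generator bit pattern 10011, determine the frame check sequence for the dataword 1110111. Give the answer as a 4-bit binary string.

0001

Append 4 zeros: 11101110000. Divide by 10011 (XOR where the leading bit is 1):
  pos 0: 11101 XOR 10011 = 01110
  pos 1: 11101 XOR 10011 = 01110
  pos 2: 11101 XOR 10011 = 01110
  pos 3: 11100 XOR 10011 = 01111
  pos 4: 11110 XOR 10011 = 01101
  pos 5: 11010 XOR 10011 = 01001
  pos 6: 10010 XOR 10011 = 00001
Remainder (last 4 bits) = 0001. This is the CRC / FCS.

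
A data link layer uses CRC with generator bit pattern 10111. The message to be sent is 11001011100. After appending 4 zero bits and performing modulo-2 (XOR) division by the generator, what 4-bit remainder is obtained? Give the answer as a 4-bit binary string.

1010

Append 4 zeros: 110010111000000. Divide by 10111 (XOR where the leading bit is 1):
  pos 0: 11001 XOR 10111 = 01110
  pos 1: 11100 XOR 10111 = 01011
  pos 2: 10111 XOR 10111 = 00000
  pos 7: 11000 XOR 10111 = 01111
  pos 8: 11110 XOR 10111 = 01001
  pos 9: 10010 XOR 10111 = 00101
Remainder (last 4 bits) = 1010. This is the CRC / FCS.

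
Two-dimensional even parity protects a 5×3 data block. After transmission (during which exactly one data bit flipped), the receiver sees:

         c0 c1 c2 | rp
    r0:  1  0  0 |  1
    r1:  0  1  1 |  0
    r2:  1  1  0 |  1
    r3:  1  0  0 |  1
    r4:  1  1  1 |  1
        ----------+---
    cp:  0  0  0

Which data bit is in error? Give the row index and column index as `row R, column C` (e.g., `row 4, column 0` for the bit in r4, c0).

row 2, column 1

Recompute each row's even parity and compare to rp:
  r0: data parity 1, sent rp 1 → ok
  r1: data parity 0, sent rp 0 → ok
  r2: data parity 0, sent rp 1 → mismatch
  r3: data parity 1, sent rp 1 → ok
  r4: data parity 1, sent rp 1 → ok
Recompute each column's even parity and compare to cp:
  c0: data parity 0, sent cp 0 → ok
  c1: data parity 1, sent cp 0 → mismatch
  c2: data parity 0, sent cp 0 → ok
Exactly one row (r2) and one column (c1) fail → the flipped bit is at their intersection.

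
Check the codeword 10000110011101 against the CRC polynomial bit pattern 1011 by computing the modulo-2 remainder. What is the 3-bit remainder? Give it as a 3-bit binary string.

Modulo-2 division of 10000110011101 by 1011:
  pos 0: 1000 XOR 1011 = 0011
  pos 2: 1101 XOR 1011 = 0110
  pos 3: 1101 XOR 1011 = 0110
  pos 4: 1100 XOR 1011 = 0111
  pos 5: 1110 XOR 1011 = 0101
  pos 6: 1011 XOR 1011 = 0000
  pos 10: 1101 XOR 1011 = 0110
Remainder = 110 (nonzero — an error is detected).

110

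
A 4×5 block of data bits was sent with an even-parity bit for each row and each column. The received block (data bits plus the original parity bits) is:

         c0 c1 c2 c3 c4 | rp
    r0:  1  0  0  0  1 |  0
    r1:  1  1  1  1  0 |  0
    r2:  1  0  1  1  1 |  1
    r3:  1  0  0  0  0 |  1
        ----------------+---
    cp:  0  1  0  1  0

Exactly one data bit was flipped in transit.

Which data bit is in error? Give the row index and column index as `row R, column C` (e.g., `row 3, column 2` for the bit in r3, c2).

row 2, column 3

Recompute each row's even parity and compare to rp:
  r0: data parity 0, sent rp 0 → ok
  r1: data parity 0, sent rp 0 → ok
  r2: data parity 0, sent rp 1 → mismatch
  r3: data parity 1, sent rp 1 → ok
Recompute each column's even parity and compare to cp:
  c0: data parity 0, sent cp 0 → ok
  c1: data parity 1, sent cp 1 → ok
  c2: data parity 0, sent cp 0 → ok
  c3: data parity 0, sent cp 1 → mismatch
  c4: data parity 0, sent cp 0 → ok
Exactly one row (r2) and one column (c3) fail → the flipped bit is at their intersection.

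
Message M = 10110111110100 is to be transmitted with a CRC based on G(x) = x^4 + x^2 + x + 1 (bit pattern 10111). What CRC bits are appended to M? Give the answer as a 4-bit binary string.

0111

Append 4 zeros: 101101111101000000. Divide by 10111 (XOR where the leading bit is 1):
  pos 0: 10110 XOR 10111 = 00001
  pos 4: 11111 XOR 10111 = 01000
  pos 5: 10001 XOR 10111 = 00110
  pos 7: 11001 XOR 10111 = 01110
  pos 8: 11100 XOR 10111 = 01011
  pos 9: 10110 XOR 10111 = 00001
  pos 13: 10000 XOR 10111 = 00111
Remainder (last 4 bits) = 0111. This is the CRC / FCS.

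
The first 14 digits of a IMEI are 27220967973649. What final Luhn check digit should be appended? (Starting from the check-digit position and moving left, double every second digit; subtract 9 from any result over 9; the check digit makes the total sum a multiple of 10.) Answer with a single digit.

Partial digits right→left: 9 4 6 3 7 9 7 6 9 0 2 2 7 2
Double every second digit counting from the check-digit position (so the 1st, 3rd, 5th, ... of the partial from the right).
  doubled (with −9 where >9): 9 3 5 5 9 4 5 → sum 40
  kept as-is: 4 3 9 6 0 2 2 → sum 26
Total = 40 + 26 = 66.
Check digit = (10 − (66 mod 10)) mod 10 = 4.

4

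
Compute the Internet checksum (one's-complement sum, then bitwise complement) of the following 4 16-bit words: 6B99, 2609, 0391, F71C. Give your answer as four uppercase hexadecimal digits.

73AF

One's-complement addition (fold any carry out of bit 15 back into bit 0):
  0x6B99 + 0x2609 = 0x091A2
  0x91A2 + 0x0391 = 0x09533
  0x9533 + 0xF71C = 0x18C4F → wrap carry → 0x8C50
One's-complement sum = 0x8C50.
Checksum = ~0x8C50 & 0xFFFF = 0x73AF.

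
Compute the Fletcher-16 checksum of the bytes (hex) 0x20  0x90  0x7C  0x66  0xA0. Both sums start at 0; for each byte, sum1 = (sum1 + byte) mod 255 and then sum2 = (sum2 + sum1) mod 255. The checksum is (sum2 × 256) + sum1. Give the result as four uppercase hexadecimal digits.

Running sums (mod 255):
  after byte 0 (0x20): sum1=32, sum2=32
  after byte 1 (0x90): sum1=176, sum2=208
  after byte 2 (0x7C): sum1=45, sum2=253
  after byte 3 (0x66): sum1=147, sum2=145
  after byte 4 (0xA0): sum1=52, sum2=197
Checksum = sum2·256 + sum1 = 197·256 + 52 = 50484 = 0xC534.

C534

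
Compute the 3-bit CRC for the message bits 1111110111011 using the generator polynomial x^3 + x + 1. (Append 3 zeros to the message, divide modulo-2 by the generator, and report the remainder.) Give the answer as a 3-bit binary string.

111

Append 3 zeros: 1111110111011000. Divide by 1011 (XOR where the leading bit is 1):
  pos 0: 1111 XOR 1011 = 0100
  pos 1: 1001 XOR 1011 = 0010
  pos 3: 1010 XOR 1011 = 0001
  pos 6: 1111 XOR 1011 = 0100
  pos 7: 1000 XOR 1011 = 0011
  pos 9: 1111 XOR 1011 = 0100
  pos 10: 1000 XOR 1011 = 0011
  pos 12: 1100 XOR 1011 = 0111
Remainder (last 3 bits) = 111. This is the CRC / FCS.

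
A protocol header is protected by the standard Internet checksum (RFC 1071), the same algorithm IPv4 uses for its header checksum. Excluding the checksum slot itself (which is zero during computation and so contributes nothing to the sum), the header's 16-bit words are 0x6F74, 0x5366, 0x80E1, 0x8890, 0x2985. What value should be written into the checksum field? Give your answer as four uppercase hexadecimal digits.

0A2E

One's-complement addition (fold any carry out of bit 15 back into bit 0):
  0x6F74 + 0x5366 = 0x0C2DA
  0xC2DA + 0x80E1 = 0x143BB → wrap carry → 0x43BC
  0x43BC + 0x8890 = 0x0CC4C
  0xCC4C + 0x2985 = 0x0F5D1
One's-complement sum = 0xF5D1.
Checksum = ~0xF5D1 & 0xFFFF = 0x0A2E.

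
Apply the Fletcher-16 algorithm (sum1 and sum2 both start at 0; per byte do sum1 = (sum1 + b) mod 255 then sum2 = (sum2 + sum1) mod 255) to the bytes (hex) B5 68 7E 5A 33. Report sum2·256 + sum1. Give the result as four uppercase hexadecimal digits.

912A

Running sums (mod 255):
  after byte 0 (B5): sum1=181, sum2=181
  after byte 1 (68): sum1=30, sum2=211
  after byte 2 (7E): sum1=156, sum2=112
  after byte 3 (5A): sum1=246, sum2=103
  after byte 4 (33): sum1=42, sum2=145
Checksum = sum2·256 + sum1 = 145·256 + 42 = 37162 = 0x912A.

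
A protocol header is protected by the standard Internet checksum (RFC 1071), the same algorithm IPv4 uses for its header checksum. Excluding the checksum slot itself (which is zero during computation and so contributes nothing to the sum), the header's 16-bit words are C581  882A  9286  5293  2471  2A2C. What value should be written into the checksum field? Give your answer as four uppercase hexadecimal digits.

One's-complement addition (fold any carry out of bit 15 back into bit 0):
  0xC581 + 0x882A = 0x14DAB → wrap carry → 0x4DAC
  0x4DAC + 0x9286 = 0x0E032
  0xE032 + 0x5293 = 0x132C5 → wrap carry → 0x32C6
  0x32C6 + 0x2471 = 0x05737
  0x5737 + 0x2A2C = 0x08163
One's-complement sum = 0x8163.
Checksum = ~0x8163 & 0xFFFF = 0x7E9C.

7E9C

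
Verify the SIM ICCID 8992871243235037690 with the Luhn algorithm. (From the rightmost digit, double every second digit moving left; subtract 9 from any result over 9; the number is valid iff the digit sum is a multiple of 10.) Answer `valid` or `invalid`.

From the right, keep odd positions and double even positions (subtract 9 from any doubled value over 9):
  doubled (positions 2,4,...): 9 5 0 6 6 4 5 4 9 → sum 48
  kept (positions 1,3,...): 0 6 3 5 2 4 1 8 9 8 → sum 46
Total = 94.
94 mod 10 = 4, so the number is invalid.

invalid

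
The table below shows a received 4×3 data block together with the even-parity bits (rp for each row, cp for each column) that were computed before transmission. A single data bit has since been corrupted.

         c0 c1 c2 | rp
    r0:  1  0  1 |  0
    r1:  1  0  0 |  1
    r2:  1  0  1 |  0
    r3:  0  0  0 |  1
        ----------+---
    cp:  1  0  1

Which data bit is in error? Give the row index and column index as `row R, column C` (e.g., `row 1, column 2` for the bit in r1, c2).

Recompute each row's even parity and compare to rp:
  r0: data parity 0, sent rp 0 → ok
  r1: data parity 1, sent rp 1 → ok
  r2: data parity 0, sent rp 0 → ok
  r3: data parity 0, sent rp 1 → mismatch
Recompute each column's even parity and compare to cp:
  c0: data parity 1, sent cp 1 → ok
  c1: data parity 0, sent cp 0 → ok
  c2: data parity 0, sent cp 1 → mismatch
Exactly one row (r3) and one column (c2) fail → the flipped bit is at their intersection.

row 3, column 2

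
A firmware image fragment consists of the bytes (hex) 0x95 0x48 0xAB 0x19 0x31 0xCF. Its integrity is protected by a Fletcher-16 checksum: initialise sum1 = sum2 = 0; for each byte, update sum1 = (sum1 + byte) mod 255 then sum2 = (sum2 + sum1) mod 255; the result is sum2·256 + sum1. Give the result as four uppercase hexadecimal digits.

17A3

Running sums (mod 255):
  after byte 0 (0x95): sum1=149, sum2=149
  after byte 1 (0x48): sum1=221, sum2=115
  after byte 2 (0xAB): sum1=137, sum2=252
  after byte 3 (0x19): sum1=162, sum2=159
  after byte 4 (0x31): sum1=211, sum2=115
  after byte 5 (0xCF): sum1=163, sum2=23
Checksum = sum2·256 + sum1 = 23·256 + 163 = 6051 = 0x17A3.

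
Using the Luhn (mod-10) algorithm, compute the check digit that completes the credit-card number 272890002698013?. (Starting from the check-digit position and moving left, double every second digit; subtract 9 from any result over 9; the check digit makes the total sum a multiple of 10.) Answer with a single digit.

4

Partial digits right→left: 3 1 0 8 9 6 2 0 0 0 9 8 2 7 2
Double every second digit counting from the check-digit position (so the 1st, 3rd, 5th, ... of the partial from the right).
  doubled (with −9 where >9): 6 0 9 4 0 9 4 4 → sum 36
  kept as-is: 1 8 6 0 0 8 7 → sum 30
Total = 36 + 30 = 66.
Check digit = (10 − (66 mod 10)) mod 10 = 4.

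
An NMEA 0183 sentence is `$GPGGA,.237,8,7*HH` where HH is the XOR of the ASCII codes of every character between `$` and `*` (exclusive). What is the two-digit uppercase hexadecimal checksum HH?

XOR the ASCII codes of the payload characters:
  'G' = 0x47 → acc = 0x47
  'P' = 0x50 → acc = 0x17
  'G' = 0x47 → acc = 0x50
  'G' = 0x47 → acc = 0x17
  'A' = 0x41 → acc = 0x56
  ',' = 0x2C → acc = 0x7A
  '.' = 0x2E → acc = 0x54
  '2' = 0x32 → acc = 0x66
  '3' = 0x33 → acc = 0x55
  '7' = 0x37 → acc = 0x62
  ',' = 0x2C → acc = 0x4E
  '8' = 0x38 → acc = 0x76
  ',' = 0x2C → acc = 0x5A
  '7' = 0x37 → acc = 0x6D
Checksum = 0x6D.

6D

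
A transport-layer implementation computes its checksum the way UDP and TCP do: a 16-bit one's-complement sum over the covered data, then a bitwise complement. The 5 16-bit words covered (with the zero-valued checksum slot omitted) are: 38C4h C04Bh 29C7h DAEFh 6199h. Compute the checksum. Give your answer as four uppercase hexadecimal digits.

A09F

One's-complement addition (fold any carry out of bit 15 back into bit 0):
  0x38C4 + 0xC04B = 0x0F90F
  0xF90F + 0x29C7 = 0x122D6 → wrap carry → 0x22D7
  0x22D7 + 0xDAEF = 0x0FDC6
  0xFDC6 + 0x6199 = 0x15F5F → wrap carry → 0x5F60
One's-complement sum = 0x5F60.
Checksum = ~0x5F60 & 0xFFFF = 0xA09F.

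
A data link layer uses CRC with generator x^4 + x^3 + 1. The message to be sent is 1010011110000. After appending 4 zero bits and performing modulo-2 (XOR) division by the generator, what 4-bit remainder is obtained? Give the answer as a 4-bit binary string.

0010

Append 4 zeros: 10100111100000000. Divide by 11001 (XOR where the leading bit is 1):
  pos 0: 10100 XOR 11001 = 01101
  pos 1: 11011 XOR 11001 = 00010
  pos 4: 10111 XOR 11001 = 01110
  pos 5: 11100 XOR 11001 = 00101
  pos 7: 10100 XOR 11001 = 01101
  pos 8: 11010 XOR 11001 = 00011
  pos 11: 11000 XOR 11001 = 00001
Remainder (last 4 bits) = 0010. This is the CRC / FCS.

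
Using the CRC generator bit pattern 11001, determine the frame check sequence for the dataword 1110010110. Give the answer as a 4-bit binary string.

Append 4 zeros: 11100101100000. Divide by 11001 (XOR where the leading bit is 1):
  pos 0: 11100 XOR 11001 = 00101
  pos 2: 10110 XOR 11001 = 01111
  pos 3: 11111 XOR 11001 = 00110
  pos 5: 11010 XOR 11001 = 00011
  pos 8: 11000 XOR 11001 = 00001
Remainder (last 4 bits) = 0010. This is the CRC / FCS.

0010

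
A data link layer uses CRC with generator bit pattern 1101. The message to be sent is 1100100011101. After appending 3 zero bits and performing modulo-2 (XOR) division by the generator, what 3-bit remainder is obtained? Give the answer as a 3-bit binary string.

101

Append 3 zeros: 1100100011101000. Divide by 1101 (XOR where the leading bit is 1):
  pos 0: 1100 XOR 1101 = 0001
  pos 3: 1100 XOR 1101 = 0001
  pos 6: 1011 XOR 1101 = 0110
  pos 7: 1101 XOR 1101 = 0000
  pos 12: 1000 XOR 1101 = 0101
Remainder (last 3 bits) = 101. This is the CRC / FCS.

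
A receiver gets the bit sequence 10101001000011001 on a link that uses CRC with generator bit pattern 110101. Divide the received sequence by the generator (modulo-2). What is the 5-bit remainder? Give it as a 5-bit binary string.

00100

Modulo-2 division of 10101001000011001 by 110101:
  pos 0: 101010 XOR 110101 = 011111
  pos 1: 111110 XOR 110101 = 001011
  pos 3: 101110 XOR 110101 = 011011
  pos 4: 110110 XOR 110101 = 000011
  pos 8: 110011 XOR 110101 = 000110
  pos 11: 110001 XOR 110101 = 000100
Remainder = 00100 (nonzero — an error is detected).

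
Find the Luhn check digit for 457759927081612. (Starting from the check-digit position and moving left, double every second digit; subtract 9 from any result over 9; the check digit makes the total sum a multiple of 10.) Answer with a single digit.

3

Partial digits right→left: 2 1 6 1 8 0 7 2 9 9 5 7 7 5 4
Double every second digit counting from the check-digit position (so the 1st, 3rd, 5th, ... of the partial from the right).
  doubled (with −9 where >9): 4 3 7 5 9 1 5 8 → sum 42
  kept as-is: 1 1 0 2 9 7 5 → sum 25
Total = 42 + 25 = 67.
Check digit = (10 − (67 mod 10)) mod 10 = 3.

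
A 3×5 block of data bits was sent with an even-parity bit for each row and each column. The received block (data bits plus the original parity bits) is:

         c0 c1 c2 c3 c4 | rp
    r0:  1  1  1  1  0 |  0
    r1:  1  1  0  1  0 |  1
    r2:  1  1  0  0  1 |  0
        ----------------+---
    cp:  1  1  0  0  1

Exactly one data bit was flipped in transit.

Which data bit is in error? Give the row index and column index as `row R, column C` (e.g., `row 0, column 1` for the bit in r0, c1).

row 2, column 2

Recompute each row's even parity and compare to rp:
  r0: data parity 0, sent rp 0 → ok
  r1: data parity 1, sent rp 1 → ok
  r2: data parity 1, sent rp 0 → mismatch
Recompute each column's even parity and compare to cp:
  c0: data parity 1, sent cp 1 → ok
  c1: data parity 1, sent cp 1 → ok
  c2: data parity 1, sent cp 0 → mismatch
  c3: data parity 0, sent cp 0 → ok
  c4: data parity 1, sent cp 1 → ok
Exactly one row (r2) and one column (c2) fail → the flipped bit is at their intersection.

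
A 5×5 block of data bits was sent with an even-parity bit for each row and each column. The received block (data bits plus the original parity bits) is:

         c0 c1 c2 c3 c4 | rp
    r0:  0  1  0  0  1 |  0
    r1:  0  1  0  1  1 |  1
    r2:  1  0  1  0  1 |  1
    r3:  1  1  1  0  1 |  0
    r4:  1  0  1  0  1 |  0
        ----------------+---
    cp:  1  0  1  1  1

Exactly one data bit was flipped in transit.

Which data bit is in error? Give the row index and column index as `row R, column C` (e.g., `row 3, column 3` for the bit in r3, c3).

Recompute each row's even parity and compare to rp:
  r0: data parity 0, sent rp 0 → ok
  r1: data parity 1, sent rp 1 → ok
  r2: data parity 1, sent rp 1 → ok
  r3: data parity 0, sent rp 0 → ok
  r4: data parity 1, sent rp 0 → mismatch
Recompute each column's even parity and compare to cp:
  c0: data parity 1, sent cp 1 → ok
  c1: data parity 1, sent cp 0 → mismatch
  c2: data parity 1, sent cp 1 → ok
  c3: data parity 1, sent cp 1 → ok
  c4: data parity 1, sent cp 1 → ok
Exactly one row (r4) and one column (c1) fail → the flipped bit is at their intersection.

row 4, column 1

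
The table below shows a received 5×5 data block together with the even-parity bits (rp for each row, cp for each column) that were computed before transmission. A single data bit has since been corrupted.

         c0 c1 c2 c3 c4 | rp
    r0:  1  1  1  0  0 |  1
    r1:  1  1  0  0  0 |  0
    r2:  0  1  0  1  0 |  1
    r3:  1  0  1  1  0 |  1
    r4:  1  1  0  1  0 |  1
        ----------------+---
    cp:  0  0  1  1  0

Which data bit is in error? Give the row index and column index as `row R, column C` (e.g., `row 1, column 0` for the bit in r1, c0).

row 2, column 2

Recompute each row's even parity and compare to rp:
  r0: data parity 1, sent rp 1 → ok
  r1: data parity 0, sent rp 0 → ok
  r2: data parity 0, sent rp 1 → mismatch
  r3: data parity 1, sent rp 1 → ok
  r4: data parity 1, sent rp 1 → ok
Recompute each column's even parity and compare to cp:
  c0: data parity 0, sent cp 0 → ok
  c1: data parity 0, sent cp 0 → ok
  c2: data parity 0, sent cp 1 → mismatch
  c3: data parity 1, sent cp 1 → ok
  c4: data parity 0, sent cp 0 → ok
Exactly one row (r2) and one column (c2) fail → the flipped bit is at their intersection.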